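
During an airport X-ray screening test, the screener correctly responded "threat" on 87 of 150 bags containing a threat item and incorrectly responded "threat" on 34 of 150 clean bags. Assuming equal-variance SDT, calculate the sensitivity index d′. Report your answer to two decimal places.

d′ = 0.95

H = 87/150 = 0.5800
FA = 34/150 = 0.2267
Φ⁻¹(H) = Φ⁻¹(0.5800) = 0.2019
Φ⁻¹(FA) = Φ⁻¹(0.2267) = -0.7498
d' = z(H) − z(FA) = 0.2019 − (-0.7498) = 0.9517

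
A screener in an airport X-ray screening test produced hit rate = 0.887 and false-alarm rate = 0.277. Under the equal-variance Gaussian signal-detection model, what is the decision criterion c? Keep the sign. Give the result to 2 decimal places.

c = -0.31

Φ⁻¹(0.887) = 1.2107, Φ⁻¹(0.277) = -0.5918
c = −½·[z(H) + z(FA)] = −0.5 × (1.2107 + (-0.5918)) = -0.30945
c < 0: the screener has a liberal response bias.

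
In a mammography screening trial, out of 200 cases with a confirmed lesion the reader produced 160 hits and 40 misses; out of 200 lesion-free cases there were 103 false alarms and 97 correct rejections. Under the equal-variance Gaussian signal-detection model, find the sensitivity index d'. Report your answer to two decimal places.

d' = 0.80

H = 160/200 = 0.8000
FA = 103/200 = 0.5150
z(H) = 0.8416
z(FA) = 0.0376
d' = z(H) − z(FA) = 0.8416 − 0.0376 = 0.8040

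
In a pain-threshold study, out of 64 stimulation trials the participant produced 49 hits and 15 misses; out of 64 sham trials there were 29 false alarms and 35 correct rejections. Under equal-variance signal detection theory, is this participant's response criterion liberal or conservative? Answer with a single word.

liberal

z(H) = 0.725, z(FA) = -0.118
c = −½·(z(H) + z(FA)) = -0.3035
c < 0 → liberal criterion (biased toward responding “yes”).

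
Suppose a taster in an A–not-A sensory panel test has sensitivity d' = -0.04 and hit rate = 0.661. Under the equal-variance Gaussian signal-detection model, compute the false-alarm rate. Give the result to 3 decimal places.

false-alarm rate = 0.676

z(hit rate) = z(0.661) = 0.4152
z(FA) = z(H) − d' = 0.4152 − (-0.04) = 0.4552
false-alarm rate = Φ(0.4552) = 0.6755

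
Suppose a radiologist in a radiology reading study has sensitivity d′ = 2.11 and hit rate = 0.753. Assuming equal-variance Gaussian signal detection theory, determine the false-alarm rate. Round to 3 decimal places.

z(hit rate) = z(0.753) = 0.6840
z(FA) = z(H) − d' = 0.6840 − 2.11 = -1.4260
false-alarm rate = Φ(-1.4260) = 0.0769

false-alarm rate = 0.077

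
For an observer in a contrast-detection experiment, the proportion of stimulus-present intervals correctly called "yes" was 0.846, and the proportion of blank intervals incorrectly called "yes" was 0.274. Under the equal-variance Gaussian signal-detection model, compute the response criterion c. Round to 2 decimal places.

z(0.846) = 1.0194, z(0.274) = -0.6008
c = −½·[z(H) + z(FA)] = −0.5 × (1.0194 + (-0.6008)) = -0.2093
c < 0: the observer has a liberal response bias.

c = -0.21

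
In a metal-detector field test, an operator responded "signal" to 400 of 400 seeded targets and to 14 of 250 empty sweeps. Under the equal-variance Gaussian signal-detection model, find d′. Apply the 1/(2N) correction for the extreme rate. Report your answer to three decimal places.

The hit rate is 400/400 = 1, so apply the 1/(2N) correction: H → 1 − 1/(2·400) = 0.99875.
z(H) = z(0.99875) = 3.0233
z(FA) = z(0.05600) = -1.5893
d' = 3.0233 − (-1.5893) = 4.6126

d′ = 4.613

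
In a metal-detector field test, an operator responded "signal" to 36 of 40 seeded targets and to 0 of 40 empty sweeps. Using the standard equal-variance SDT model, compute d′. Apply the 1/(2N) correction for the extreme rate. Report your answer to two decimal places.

d′ = 3.52

The false-alarm rate is 0/40 = 0, so apply the 1/(2N) correction: FA → 1/(2·40) = 0.01250.
z(H) = z(0.90000) = 1.282
z(FA) = z(0.01250) = -2.241
d' = 1.282 − (-2.241) = 3.523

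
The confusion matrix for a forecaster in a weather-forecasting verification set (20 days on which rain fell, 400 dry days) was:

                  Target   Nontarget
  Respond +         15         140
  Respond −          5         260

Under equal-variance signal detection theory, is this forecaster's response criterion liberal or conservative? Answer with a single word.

liberal

z(H) = 0.674, z(FA) = -0.385
c = −½·(z(H) + z(FA)) = -0.1445
c < 0 → liberal criterion (biased toward responding “yes”).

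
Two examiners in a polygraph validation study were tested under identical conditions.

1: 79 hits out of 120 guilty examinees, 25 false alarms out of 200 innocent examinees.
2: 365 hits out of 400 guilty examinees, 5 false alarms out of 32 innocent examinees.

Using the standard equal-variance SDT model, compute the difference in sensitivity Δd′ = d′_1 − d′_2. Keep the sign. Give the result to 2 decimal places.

1: z(0.6583) = 0.408, z(0.1250) = -1.150, d' = 1.558
2: z(0.9125) = 1.356, z(0.1562) = -1.010, d' = 2.366
Δd' = d'_1 − d'_2 = 1.558 − 2.366 = -0.808
2 has the higher sensitivity.

Δd′ = -0.81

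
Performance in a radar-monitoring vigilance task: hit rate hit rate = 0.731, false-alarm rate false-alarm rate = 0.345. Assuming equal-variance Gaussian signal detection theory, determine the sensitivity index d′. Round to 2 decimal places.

z(H) = 0.6158
z(FA) = -0.3989
d' = z(H) − z(FA) = 0.6158 − (-0.3989) = 1.0147

d′ = 1.01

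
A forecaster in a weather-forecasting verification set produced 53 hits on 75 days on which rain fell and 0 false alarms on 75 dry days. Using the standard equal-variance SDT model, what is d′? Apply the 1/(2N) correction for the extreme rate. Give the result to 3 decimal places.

d′ = 3.018

The false-alarm rate is 0/75 = 0, so apply the 1/(2N) correction: FA → 1/(2·75) = 0.00667.
z(H) = z(0.70667) = 0.5437
z(FA) = z(0.00667) = -2.4746
d' = 0.5437 − (-2.4746) = 3.0183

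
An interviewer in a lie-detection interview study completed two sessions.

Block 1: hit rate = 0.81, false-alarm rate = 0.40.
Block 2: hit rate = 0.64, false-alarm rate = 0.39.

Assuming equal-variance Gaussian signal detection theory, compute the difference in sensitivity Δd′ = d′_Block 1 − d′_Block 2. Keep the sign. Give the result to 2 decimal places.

Δd′ = 0.49

Block 1: z(0.81) = 0.878, z(0.40) = -0.253, d' = 1.131
Block 2: z(0.64) = 0.358, z(0.39) = -0.279, d' = 0.637
Δd' = d'_Block 1 − d'_Block 2 = 1.131 − 0.637 = 0.494
Block 1 has the higher sensitivity.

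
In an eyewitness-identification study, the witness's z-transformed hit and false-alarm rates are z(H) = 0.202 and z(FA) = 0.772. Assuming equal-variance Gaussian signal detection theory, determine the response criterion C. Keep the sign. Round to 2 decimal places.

c = −½·[z(H) + z(FA)] = −½·(0.202 + 0.772) = -0.487
c < 0: the witness has a liberal response bias.

C = -0.49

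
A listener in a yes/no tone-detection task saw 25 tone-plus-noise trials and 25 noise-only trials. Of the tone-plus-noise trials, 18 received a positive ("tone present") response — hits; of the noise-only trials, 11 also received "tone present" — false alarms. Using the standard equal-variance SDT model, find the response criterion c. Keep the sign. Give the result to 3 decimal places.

H = 18/25 = 0.7200
FA = 11/25 = 0.4400
z(0.7200) = 0.5828, z(0.4400) = -0.1510
c = −½·[z(H) + z(FA)] = −0.5 × (0.5828 + (-0.1510)) = -0.2159
c < 0: the listener has a liberal response bias.

c = -0.216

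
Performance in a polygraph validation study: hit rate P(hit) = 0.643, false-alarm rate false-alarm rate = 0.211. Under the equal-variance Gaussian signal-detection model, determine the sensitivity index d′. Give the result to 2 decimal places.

d′ = 1.17

z(H) = z(0.643) = 0.3665
z(FA) = z(0.211) = -0.8030
d' = z(H) − z(FA) = 0.3665 − (-0.8030) = 1.1695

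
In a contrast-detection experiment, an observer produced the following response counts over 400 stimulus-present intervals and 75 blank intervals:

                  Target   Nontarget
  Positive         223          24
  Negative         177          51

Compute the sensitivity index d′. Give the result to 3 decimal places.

H = 223/400 = 0.5575
FA = 24/75 = 0.3200
Φ⁻¹(0.5575) = 0.1446, Φ⁻¹(0.3200) = -0.4677
d' = z(H) − z(FA) = 0.1446 − (-0.4677) = 0.6123

d′ = 0.612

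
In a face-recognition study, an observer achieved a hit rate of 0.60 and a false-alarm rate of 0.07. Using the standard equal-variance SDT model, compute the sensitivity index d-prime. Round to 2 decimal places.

z(H) = 0.2533
z(FA) = -1.4758
d' = z(H) − z(FA) = 0.2533 − (-1.4758) = 1.7291

d-prime = 1.73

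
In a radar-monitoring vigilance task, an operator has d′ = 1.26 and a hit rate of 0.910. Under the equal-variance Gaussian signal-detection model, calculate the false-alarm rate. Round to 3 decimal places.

z(hit rate) = z(0.910) = 1.3408
z(FA) = z(H) − d' = 1.3408 − 1.26 = 0.0808
false-alarm rate = Φ(0.0808) = 0.5322

false-alarm rate = 0.532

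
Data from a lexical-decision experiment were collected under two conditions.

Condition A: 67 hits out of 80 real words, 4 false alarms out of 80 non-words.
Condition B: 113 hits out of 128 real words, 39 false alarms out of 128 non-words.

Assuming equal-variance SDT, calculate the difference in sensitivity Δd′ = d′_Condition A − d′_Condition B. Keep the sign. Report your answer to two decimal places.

Δd′ = 0.93

Condition A: z(0.8375) = 0.984, z(0.0500) = -1.645, d' = 2.629
Condition B: z(0.8828) = 1.189, z(0.3047) = -0.511, d' = 1.700
Δd' = d'_Condition A − d'_Condition B = 2.629 − 1.700 = 0.929
Condition A has the higher sensitivity.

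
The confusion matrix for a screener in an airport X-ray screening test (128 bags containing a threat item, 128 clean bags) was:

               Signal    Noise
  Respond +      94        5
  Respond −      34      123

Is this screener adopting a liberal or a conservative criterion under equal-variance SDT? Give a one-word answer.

z(H) = 0.626, z(FA) = -1.762
c = −½·(z(H) + z(FA)) = 0.568
c > 0 → conservative criterion (biased toward responding “no”).

conservative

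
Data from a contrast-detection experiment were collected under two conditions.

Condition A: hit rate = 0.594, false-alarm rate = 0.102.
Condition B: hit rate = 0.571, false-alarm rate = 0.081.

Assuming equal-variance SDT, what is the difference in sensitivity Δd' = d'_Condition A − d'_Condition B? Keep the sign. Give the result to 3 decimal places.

Condition A: z(0.594) = 0.2378, z(0.102) = -1.2702, d' = 1.5080
Condition B: z(0.571) = 0.1789, z(0.081) = -1.3984, d' = 1.5773
Δd' = d'_Condition A − d'_Condition B = 1.5080 − 1.5773 = -0.0693
Condition B has the higher sensitivity.

Δd' = -0.069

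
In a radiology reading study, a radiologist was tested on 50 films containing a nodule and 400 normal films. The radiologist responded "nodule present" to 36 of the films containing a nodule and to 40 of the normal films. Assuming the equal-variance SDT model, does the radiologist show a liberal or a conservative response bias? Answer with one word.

z(H) = 0.583, z(FA) = -1.282
c = −½·(z(H) + z(FA)) = 0.3495
c > 0 → conservative criterion (biased toward responding “no”).

conservative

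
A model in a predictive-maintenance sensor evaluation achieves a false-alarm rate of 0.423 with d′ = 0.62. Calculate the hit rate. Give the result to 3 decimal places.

hit rate = 0.665

z(false-alarm rate) = z(0.423) = -0.1942
z(H) = z(FA) + d' = -0.1942 + 0.62 = 0.4258
hit rate = Φ(0.4258) = 0.6649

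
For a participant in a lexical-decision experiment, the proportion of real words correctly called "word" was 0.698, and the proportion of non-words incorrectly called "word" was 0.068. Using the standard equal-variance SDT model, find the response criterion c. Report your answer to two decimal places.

z(H) = z(0.698) = 0.5187
z(FA) = z(0.068) = -1.4909
c = −½·[z(H) + z(FA)] = −0.5 × (0.5187 + (-1.4909)) = 0.4861

c = 0.49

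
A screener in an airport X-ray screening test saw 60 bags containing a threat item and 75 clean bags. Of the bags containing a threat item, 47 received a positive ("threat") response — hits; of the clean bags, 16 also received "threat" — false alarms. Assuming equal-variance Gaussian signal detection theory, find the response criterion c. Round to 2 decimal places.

H = 47/60 = 0.7833
FA = 16/75 = 0.2133
z(0.7833) = 0.7834, z(0.2133) = -0.7950
c = −½·[z(H) + z(FA)] = −0.5 × (0.7834 + (-0.7950)) = 0.0058
c > 0: the screener has a conservative response bias.

c = 0.01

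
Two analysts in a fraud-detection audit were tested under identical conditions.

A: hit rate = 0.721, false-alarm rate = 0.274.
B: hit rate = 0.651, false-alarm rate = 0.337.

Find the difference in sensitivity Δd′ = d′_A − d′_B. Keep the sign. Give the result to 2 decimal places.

A: z(0.721) = 0.586, z(0.274) = -0.601, d' = 1.187
B: z(0.651) = 0.388, z(0.337) = -0.421, d' = 0.809
Δd' = d'_A − d'_B = 1.187 − 0.809 = 0.378
A has the higher sensitivity.

Δd′ = 0.38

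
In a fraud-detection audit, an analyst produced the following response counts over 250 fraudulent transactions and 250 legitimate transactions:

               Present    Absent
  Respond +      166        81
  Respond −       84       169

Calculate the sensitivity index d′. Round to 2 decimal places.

H = 166/250 = 0.6640
FA = 81/250 = 0.3240
Φ⁻¹(H) = Φ⁻¹(0.6640) = 0.4234
Φ⁻¹(FA) = Φ⁻¹(0.3240) = -0.4565
d' = z(H) − z(FA) = 0.4234 − (-0.4565) = 0.8799

d′ = 0.88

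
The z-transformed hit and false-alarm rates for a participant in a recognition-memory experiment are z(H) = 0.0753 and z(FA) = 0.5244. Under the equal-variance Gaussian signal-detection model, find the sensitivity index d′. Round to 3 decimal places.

d' = z(H) − z(FA) = 0.0753 − 0.5244 = -0.4491

d′ = -0.449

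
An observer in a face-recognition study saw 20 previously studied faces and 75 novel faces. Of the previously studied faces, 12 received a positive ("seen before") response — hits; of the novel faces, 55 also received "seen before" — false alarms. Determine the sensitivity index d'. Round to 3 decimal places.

d' = -0.370

H = 12/20 = 0.6000
FA = 55/75 = 0.7333
Φ⁻¹(0.6000) = 0.2533, Φ⁻¹(0.7333) = 0.6228
d' = z(H) − z(FA) = 0.2533 − 0.6228 = -0.3695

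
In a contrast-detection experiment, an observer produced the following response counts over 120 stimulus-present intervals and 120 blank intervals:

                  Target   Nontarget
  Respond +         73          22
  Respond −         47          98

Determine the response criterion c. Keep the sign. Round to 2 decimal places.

H = 73/120 = 0.6083
FA = 22/120 = 0.1833
Φ⁻¹(0.6083) = 0.275, Φ⁻¹(0.1833) = -0.903
c = −½·[z(H) + z(FA)] = −0.5 × (0.275 + (-0.903)) = 0.314

c = 0.31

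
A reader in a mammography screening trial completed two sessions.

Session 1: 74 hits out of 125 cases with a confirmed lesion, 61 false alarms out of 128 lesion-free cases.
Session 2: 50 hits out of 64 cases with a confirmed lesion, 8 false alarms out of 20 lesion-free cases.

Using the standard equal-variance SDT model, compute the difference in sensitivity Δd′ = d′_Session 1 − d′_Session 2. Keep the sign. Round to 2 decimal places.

Δd′ = -0.74

Session 1: z(0.5920) = 0.233, z(0.4766) = -0.059, d' = 0.292
Session 2: z(0.7812) = 0.776, z(0.4000) = -0.253, d' = 1.029
Δd' = d'_Session 1 − d'_Session 2 = 0.292 − 1.029 = -0.737
Session 2 has the higher sensitivity.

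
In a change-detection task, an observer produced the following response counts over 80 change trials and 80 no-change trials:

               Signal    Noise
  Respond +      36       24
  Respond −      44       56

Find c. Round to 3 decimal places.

H = 36/80 = 0.4500
FA = 24/80 = 0.3000
z(H) = z(0.4500) = -0.1257
z(FA) = z(0.3000) = -0.5244
c = −½·[z(H) + z(FA)] = −0.5 × (-0.1257 + (-0.5244)) = 0.32505
c > 0: the observer has a conservative response bias.

c = 0.325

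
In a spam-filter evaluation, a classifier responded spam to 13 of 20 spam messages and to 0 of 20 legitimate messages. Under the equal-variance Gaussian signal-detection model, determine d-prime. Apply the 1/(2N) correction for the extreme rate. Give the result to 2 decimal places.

d-prime = 2.35

The false-alarm rate is 0/20 = 0, so apply the 1/(2N) correction: FA → 1/(2·20) = 0.02500.
z(H) = z(0.65000) = 0.385
z(FA) = z(0.02500) = -1.960
d' = 0.385 − (-1.960) = 2.345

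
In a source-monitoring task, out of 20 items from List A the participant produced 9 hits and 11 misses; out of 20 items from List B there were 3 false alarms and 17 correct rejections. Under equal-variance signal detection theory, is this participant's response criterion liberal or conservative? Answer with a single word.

z(H) = -0.126, z(FA) = -1.036
c = −½·(z(H) + z(FA)) = 0.581
c > 0 → conservative criterion (biased toward responding “no”).

conservative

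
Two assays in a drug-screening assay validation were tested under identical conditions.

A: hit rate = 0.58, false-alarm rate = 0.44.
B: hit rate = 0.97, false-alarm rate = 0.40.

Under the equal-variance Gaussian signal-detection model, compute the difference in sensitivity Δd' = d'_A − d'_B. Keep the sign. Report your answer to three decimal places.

Δd' = -1.781

A: z(0.58) = 0.2019, z(0.44) = -0.1510, d' = 0.3529
B: z(0.97) = 1.8808, z(0.40) = -0.2533, d' = 2.1341
Δd' = d'_A − d'_B = 0.3529 − 2.1341 = -1.7812
B has the higher sensitivity.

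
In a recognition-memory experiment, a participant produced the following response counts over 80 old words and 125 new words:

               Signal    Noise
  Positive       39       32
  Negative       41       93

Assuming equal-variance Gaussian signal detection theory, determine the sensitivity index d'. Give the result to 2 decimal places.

H = 39/80 = 0.4875
FA = 32/125 = 0.2560
z(0.4875) = -0.0313, z(0.2560) = -0.6557
d' = z(H) − z(FA) = -0.0313 − (-0.6557) = 0.6244

d' = 0.62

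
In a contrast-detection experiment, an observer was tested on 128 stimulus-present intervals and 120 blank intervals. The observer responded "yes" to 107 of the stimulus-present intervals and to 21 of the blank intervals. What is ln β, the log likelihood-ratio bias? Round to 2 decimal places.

H = 107/128 = 0.8359
FA = 21/120 = 0.1750
z(0.8359) = 0.978, z(0.1750) = -0.935
ln β = −½·[z(H)² − z(FA)²] = −0.5 × (0.956 − 0.874) = -0.041

ln β = -0.04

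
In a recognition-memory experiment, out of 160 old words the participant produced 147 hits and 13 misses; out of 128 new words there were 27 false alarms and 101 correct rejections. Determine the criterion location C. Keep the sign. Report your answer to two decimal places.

C = -0.30

H = 147/160 = 0.9187
FA = 27/128 = 0.2109
z(0.9187) = 1.3964, z(0.2109) = -0.8033
c = −½·[z(H) + z(FA)] = −0.5 × (1.3964 + (-0.8033)) = -0.29655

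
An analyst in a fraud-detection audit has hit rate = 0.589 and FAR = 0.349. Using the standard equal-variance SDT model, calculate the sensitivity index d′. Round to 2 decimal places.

Φ⁻¹(H) = Φ⁻¹(0.589) = 0.225
Φ⁻¹(FA) = Φ⁻¹(0.349) = -0.388
d' = z(H) − z(FA) = 0.225 − (-0.388) = 0.613

d′ = 0.61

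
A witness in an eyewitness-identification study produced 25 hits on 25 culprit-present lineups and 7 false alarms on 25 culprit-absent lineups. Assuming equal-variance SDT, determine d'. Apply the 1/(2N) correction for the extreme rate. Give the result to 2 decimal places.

d' = 2.64

The hit rate is 25/25 = 1, so apply the 1/(2N) correction: H → 1 − 1/(2·25) = 0.98000.
z(H) = z(0.98000) = 2.054
z(FA) = z(0.28000) = -0.583
d' = 2.054 − (-0.583) = 2.637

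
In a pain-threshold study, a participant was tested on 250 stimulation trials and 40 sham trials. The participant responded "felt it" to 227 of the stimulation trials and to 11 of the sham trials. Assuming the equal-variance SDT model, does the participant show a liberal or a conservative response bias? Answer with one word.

z(H) = 1.329, z(FA) = -0.598
c = −½·(z(H) + z(FA)) = -0.3655
c < 0 → liberal criterion (biased toward responding “yes”).

liberal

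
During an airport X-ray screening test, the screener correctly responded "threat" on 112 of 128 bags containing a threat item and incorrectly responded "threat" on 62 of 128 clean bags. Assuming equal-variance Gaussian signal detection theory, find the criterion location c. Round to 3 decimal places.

c = -0.556

H = 112/128 = 0.8750
FA = 62/128 = 0.4844
z(H) = 1.1503
z(FA) = -0.0391
c = −½·[z(H) + z(FA)] = −0.5 × (1.1503 + (-0.0391)) = -0.5556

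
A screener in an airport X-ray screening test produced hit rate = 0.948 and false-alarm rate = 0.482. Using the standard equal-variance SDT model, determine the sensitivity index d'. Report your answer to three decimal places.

Φ⁻¹(0.948) = 1.6258, Φ⁻¹(0.482) = -0.0451
d' = z(H) − z(FA) = 1.6258 − (-0.0451) = 1.6709

d' = 1.671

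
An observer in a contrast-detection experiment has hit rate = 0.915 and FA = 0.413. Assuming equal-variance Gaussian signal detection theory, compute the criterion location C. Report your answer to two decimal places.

C = -0.58

z(H) = z(0.915) = 1.3722
z(FA) = z(0.413) = -0.2198
c = −½·[z(H) + z(FA)] = −0.5 × (1.3722 + (-0.2198)) = -0.5762
c < 0: the observer has a liberal response bias.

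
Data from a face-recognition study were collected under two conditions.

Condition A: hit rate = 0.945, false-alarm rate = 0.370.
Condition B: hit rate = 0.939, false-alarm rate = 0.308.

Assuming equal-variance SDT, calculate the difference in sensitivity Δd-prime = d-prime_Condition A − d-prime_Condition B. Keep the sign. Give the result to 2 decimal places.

Δd-prime = -0.12

Condition A: z(0.945) = 1.598, z(0.370) = -0.332, d' = 1.930
Condition B: z(0.939) = 1.546, z(0.308) = -0.502, d' = 2.048
Δd' = d'_Condition A − d'_Condition B = 1.930 − 2.048 = -0.118
Condition B has the higher sensitivity.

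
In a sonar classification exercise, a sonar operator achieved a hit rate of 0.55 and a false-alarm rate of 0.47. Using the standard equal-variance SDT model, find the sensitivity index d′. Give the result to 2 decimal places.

d′ = 0.20

z(H) = z(0.55) = 0.1257
z(FA) = z(0.47) = -0.0753
d' = z(H) − z(FA) = 0.1257 − (-0.0753) = 0.2010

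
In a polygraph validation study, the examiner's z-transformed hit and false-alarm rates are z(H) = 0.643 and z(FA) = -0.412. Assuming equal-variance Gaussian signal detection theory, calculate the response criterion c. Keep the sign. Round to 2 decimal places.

c = -0.12

c = −½·[z(H) + z(FA)] = −½·(0.643 + (-0.412)) = -0.1155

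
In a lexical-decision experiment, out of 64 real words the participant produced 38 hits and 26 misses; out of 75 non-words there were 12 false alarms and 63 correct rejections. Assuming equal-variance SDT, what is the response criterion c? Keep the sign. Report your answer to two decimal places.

H = 38/64 = 0.5938
FA = 12/75 = 0.1600
z(H) = z(0.5938) = 0.237
z(FA) = z(0.1600) = -0.994
c = −½·[z(H) + z(FA)] = −0.5 × (0.237 + (-0.994)) = 0.3785

c = 0.38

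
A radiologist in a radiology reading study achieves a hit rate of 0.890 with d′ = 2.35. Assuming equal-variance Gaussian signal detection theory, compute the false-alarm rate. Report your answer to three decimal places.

false-alarm rate = 0.131

z(hit rate) = z(0.890) = 1.2265
z(FA) = z(H) − d' = 1.2265 − 2.35 = -1.1235
false-alarm rate = Φ(-1.1235) = 0.1306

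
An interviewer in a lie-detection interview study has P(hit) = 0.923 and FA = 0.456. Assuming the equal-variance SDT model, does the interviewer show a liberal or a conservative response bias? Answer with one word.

liberal

z(H) = 1.426, z(FA) = -0.111
c = −½·(z(H) + z(FA)) = -0.6575
c < 0 → liberal criterion (biased toward responding “yes”).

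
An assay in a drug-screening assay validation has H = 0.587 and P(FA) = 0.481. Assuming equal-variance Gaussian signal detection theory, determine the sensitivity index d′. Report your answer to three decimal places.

d′ = 0.267

Φ⁻¹(H) = Φ⁻¹(0.587) = 0.2198
Φ⁻¹(FA) = Φ⁻¹(0.481) = -0.0476
d' = z(H) − z(FA) = 0.2198 − (-0.0476) = 0.2674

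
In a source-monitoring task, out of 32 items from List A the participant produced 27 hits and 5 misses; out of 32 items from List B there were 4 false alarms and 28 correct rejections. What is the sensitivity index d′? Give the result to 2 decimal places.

d′ = 2.16

H = 27/32 = 0.8438
FA = 4/32 = 0.1250
z(H) = 1.010
z(FA) = -1.150
d' = z(H) − z(FA) = 1.010 − (-1.150) = 2.160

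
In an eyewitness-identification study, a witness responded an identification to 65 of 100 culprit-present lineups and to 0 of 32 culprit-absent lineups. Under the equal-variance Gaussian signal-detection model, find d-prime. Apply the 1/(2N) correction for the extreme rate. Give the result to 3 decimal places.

The false-alarm rate is 0/32 = 0, so apply the 1/(2N) correction: FA → 1/(2·32) = 0.01562.
z(H) = z(0.65000) = 0.3853
z(FA) = z(0.01562) = -2.1540
d' = 0.3853 − (-2.1540) = 2.5393

d-prime = 2.539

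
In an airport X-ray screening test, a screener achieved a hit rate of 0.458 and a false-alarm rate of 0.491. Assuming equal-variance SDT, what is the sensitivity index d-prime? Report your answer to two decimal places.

d-prime = -0.08

z(0.458) = -0.105, z(0.491) = -0.023
d' = z(H) − z(FA) = -0.105 − (-0.023) = -0.082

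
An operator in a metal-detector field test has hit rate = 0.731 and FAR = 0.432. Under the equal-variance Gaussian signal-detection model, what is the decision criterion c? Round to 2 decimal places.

Φ⁻¹(0.731) = 0.616, Φ⁻¹(0.432) = -0.171
c = −½·[z(H) + z(FA)] = −0.5 × (0.616 + (-0.171)) = -0.2225
c < 0: the operator has a liberal response bias.

c = -0.22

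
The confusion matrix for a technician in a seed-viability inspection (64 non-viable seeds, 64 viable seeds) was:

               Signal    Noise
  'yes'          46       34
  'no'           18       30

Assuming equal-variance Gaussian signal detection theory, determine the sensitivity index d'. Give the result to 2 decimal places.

d' = 0.50

H = 46/64 = 0.7188
FA = 34/64 = 0.5312
z(0.7188) = 0.5793, z(0.5312) = 0.0783
d' = z(H) − z(FA) = 0.5793 − 0.0783 = 0.5010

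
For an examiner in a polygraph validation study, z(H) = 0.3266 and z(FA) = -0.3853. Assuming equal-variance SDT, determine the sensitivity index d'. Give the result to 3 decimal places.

d' = 0.712

d' = z(H) − z(FA) = 0.3266 − (-0.3853) = 0.7119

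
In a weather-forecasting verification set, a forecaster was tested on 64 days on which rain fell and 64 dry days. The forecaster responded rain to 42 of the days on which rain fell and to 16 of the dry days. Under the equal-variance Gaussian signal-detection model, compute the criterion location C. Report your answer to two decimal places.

H = 42/64 = 0.6562
FA = 16/64 = 0.2500
z(H) = z(0.6562) = 0.4021
z(FA) = z(0.2500) = -0.6745
c = −½·[z(H) + z(FA)] = −0.5 × (0.4021 + (-0.6745)) = 0.1362

C = 0.14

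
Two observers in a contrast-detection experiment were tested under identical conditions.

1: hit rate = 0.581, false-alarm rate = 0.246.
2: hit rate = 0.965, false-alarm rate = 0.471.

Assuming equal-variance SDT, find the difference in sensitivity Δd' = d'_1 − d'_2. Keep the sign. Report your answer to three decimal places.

1: z(0.581) = 0.2045, z(0.246) = -0.6871, d' = 0.8916
2: z(0.965) = 1.8119, z(0.471) = -0.0728, d' = 1.8847
Δd' = d'_1 − d'_2 = 0.8916 − 1.8847 = -0.9931
2 has the higher sensitivity.

Δd' = -0.993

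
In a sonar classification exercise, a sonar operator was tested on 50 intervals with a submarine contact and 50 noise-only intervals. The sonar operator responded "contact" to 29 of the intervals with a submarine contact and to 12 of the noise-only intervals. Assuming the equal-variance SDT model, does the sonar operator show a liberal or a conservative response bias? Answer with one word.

conservative

z(H) = 0.202, z(FA) = -0.706
c = −½·(z(H) + z(FA)) = 0.252
c > 0 → conservative criterion (biased toward responding “no”).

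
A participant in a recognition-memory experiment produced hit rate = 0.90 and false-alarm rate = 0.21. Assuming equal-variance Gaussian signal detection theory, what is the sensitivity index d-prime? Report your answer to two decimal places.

z(0.90) = 1.282, z(0.21) = -0.806
d' = z(H) − z(FA) = 1.282 − (-0.806) = 2.088

d-prime = 2.09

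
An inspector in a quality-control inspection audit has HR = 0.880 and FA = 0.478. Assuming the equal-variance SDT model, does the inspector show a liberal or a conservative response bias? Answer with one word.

liberal

z(H) = 1.175, z(FA) = -0.055
c = −½·(z(H) + z(FA)) = -0.560
c < 0 → liberal criterion (biased toward responding “yes”).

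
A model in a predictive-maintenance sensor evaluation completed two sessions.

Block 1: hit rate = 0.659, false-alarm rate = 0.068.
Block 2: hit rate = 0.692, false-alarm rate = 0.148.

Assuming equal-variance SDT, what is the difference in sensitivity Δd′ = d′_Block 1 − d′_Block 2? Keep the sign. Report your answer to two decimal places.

Block 1: z(0.659) = 0.410, z(0.068) = -1.491, d' = 1.901
Block 2: z(0.692) = 0.502, z(0.148) = -1.045, d' = 1.547
Δd' = d'_Block 1 − d'_Block 2 = 1.901 − 1.547 = 0.354
Block 1 has the higher sensitivity.

Δd′ = 0.35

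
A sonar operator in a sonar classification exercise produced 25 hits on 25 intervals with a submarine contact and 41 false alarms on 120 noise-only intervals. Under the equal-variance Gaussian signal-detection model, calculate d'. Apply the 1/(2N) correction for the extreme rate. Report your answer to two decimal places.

d' = 2.46

The hit rate is 25/25 = 1, so apply the 1/(2N) correction: H → 1 − 1/(2·25) = 0.98000.
z(H) = z(0.98000) = 2.054
z(FA) = z(0.34167) = -0.408
d' = 2.054 − (-0.408) = 2.462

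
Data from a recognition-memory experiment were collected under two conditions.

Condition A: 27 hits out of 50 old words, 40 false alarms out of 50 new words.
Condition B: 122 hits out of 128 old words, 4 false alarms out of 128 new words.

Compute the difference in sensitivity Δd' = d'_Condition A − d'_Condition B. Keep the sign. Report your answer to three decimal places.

Condition A: z(0.5400) = 0.1004, z(0.8000) = 0.8416, d' = -0.7412
Condition B: z(0.9531) = 1.6757, z(0.0312) = -1.8634, d' = 3.5391
Δd' = d'_Condition A − d'_Condition B = -0.7412 − 3.5391 = -4.2803
Condition B has the higher sensitivity.

Δd' = -4.280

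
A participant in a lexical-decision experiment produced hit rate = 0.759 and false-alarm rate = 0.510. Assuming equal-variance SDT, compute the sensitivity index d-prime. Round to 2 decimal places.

z(H) = z(0.759) = 0.703
z(FA) = z(0.510) = 0.025
d' = z(H) − z(FA) = 0.703 − 0.025 = 0.678

d-prime = 0.68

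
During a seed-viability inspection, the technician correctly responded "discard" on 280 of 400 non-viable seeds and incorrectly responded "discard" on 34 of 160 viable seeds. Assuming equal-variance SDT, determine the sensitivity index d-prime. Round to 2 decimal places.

H = 280/400 = 0.7000
FA = 34/160 = 0.2125
Φ⁻¹(H) = Φ⁻¹(0.7000) = 0.5244
Φ⁻¹(FA) = Φ⁻¹(0.2125) = -0.7978
d' = z(H) − z(FA) = 0.5244 − (-0.7978) = 1.3222

d-prime = 1.32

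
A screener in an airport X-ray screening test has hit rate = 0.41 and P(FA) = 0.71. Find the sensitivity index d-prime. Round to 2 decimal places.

Φ⁻¹(0.41) = -0.2275, Φ⁻¹(0.71) = 0.5534
d' = z(H) − z(FA) = -0.2275 − 0.5534 = -0.7809

d-prime = -0.78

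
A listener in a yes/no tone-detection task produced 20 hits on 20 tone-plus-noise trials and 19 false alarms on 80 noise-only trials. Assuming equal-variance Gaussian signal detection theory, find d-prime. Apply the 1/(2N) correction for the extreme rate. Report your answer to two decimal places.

d-prime = 2.67

The hit rate is 20/20 = 1, so apply the 1/(2N) correction: H → 1 − 1/(2·20) = 0.97500.
z(H) = z(0.97500) = 1.960
z(FA) = z(0.23750) = -0.714
d' = 1.960 − (-0.714) = 2.674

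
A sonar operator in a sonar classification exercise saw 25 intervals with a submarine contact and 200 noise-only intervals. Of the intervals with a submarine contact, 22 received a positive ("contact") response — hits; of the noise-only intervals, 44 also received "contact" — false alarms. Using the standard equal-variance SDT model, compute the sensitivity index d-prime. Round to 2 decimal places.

d-prime = 1.95

H = 22/25 = 0.8800
FA = 44/200 = 0.2200
z(H) = z(0.8800) = 1.1750
z(FA) = z(0.2200) = -0.7722
d' = z(H) − z(FA) = 1.1750 − (-0.7722) = 1.9472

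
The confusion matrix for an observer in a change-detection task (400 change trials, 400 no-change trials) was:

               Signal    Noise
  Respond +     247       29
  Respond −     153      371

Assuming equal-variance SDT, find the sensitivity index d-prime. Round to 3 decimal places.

H = 247/400 = 0.6175
FA = 29/400 = 0.0725
z(H) = 0.2989
z(FA) = -1.4574
d' = z(H) − z(FA) = 0.2989 − (-1.4574) = 1.7563

d-prime = 1.756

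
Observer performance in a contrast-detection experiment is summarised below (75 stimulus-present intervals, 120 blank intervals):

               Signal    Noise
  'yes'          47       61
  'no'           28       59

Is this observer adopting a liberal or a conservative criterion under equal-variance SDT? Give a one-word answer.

liberal

z(H) = 0.323, z(FA) = 0.021
c = −½·(z(H) + z(FA)) = -0.172
c < 0 → liberal criterion (biased toward responding “yes”).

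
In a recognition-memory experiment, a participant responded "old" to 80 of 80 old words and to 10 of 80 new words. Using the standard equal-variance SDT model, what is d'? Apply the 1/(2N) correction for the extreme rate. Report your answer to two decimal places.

The hit rate is 80/80 = 1, so apply the 1/(2N) correction: H → 1 − 1/(2·80) = 0.99375.
z(H) = z(0.99375) = 2.498
z(FA) = z(0.12500) = -1.150
d' = 2.498 − (-1.150) = 3.648

d' = 3.65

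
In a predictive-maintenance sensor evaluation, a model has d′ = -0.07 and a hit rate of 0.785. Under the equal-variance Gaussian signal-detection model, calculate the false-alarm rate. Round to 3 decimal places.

z(hit rate) = z(0.785) = 0.7892
z(FA) = z(H) − d' = 0.7892 − (-0.07) = 0.8592
false-alarm rate = Φ(0.8592) = 0.8049

false-alarm rate = 0.805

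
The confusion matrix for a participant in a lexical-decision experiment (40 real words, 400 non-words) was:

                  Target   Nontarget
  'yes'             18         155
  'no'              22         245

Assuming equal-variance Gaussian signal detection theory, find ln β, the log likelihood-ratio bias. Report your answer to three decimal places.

H = 18/40 = 0.4500
FA = 155/400 = 0.3875
Φ⁻¹(0.4500) = -0.1257, Φ⁻¹(0.3875) = -0.2858
ln β = −½·[z(H)² − z(FA)²] = −0.5 × (0.0158 − 0.0817) = 0.03295

ln β = 0.033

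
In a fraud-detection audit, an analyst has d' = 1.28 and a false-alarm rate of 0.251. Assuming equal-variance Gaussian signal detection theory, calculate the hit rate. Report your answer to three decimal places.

hit rate = 0.729

z(false-alarm rate) = z(0.251) = -0.6713
z(H) = z(FA) + d' = -0.6713 + 1.28 = 0.6087
hit rate = Φ(0.6087) = 0.7286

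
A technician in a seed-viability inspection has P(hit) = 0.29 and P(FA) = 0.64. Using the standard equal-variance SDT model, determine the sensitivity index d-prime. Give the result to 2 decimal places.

d-prime = -0.91

Φ⁻¹(0.29) = -0.5534, Φ⁻¹(0.64) = 0.3585
d' = z(H) − z(FA) = -0.5534 − 0.3585 = -0.9119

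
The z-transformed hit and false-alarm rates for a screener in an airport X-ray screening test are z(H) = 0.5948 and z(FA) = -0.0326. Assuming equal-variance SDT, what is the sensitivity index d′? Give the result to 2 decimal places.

d' = z(H) − z(FA) = 0.5948 − (-0.0326) = 0.6274

d′ = 0.63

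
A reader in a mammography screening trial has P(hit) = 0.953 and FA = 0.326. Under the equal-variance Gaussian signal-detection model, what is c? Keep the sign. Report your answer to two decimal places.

c = -0.61

z(0.953) = 1.6747, z(0.326) = -0.4510
c = −½·[z(H) + z(FA)] = −0.5 × (1.6747 + (-0.4510)) = -0.61185
c < 0: the reader has a liberal response bias.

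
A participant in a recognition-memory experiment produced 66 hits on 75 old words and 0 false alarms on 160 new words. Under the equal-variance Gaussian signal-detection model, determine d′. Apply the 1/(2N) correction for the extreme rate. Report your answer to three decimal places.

The false-alarm rate is 0/160 = 0, so apply the 1/(2N) correction: FA → 1/(2·160) = 0.00313.
z(H) = z(0.88000) = 1.1750
z(FA) = z(0.00313) = -2.7338
d' = 1.1750 − (-2.7338) = 3.9088

d′ = 3.909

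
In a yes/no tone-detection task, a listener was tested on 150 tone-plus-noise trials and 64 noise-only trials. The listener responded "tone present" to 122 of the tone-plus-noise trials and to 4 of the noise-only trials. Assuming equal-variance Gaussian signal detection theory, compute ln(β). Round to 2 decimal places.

H = 122/150 = 0.8133
FA = 4/64 = 0.0625
Φ⁻¹(H) = 0.890
Φ⁻¹(FA) = -1.534
ln β = −½·[z(H)² − z(FA)²] = −0.5 × (0.792 − 2.353) = 0.7805

ln β = 0.78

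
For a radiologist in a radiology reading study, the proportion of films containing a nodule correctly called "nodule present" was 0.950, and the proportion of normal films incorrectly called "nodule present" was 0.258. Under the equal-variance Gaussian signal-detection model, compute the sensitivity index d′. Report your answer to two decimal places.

d′ = 2.29

z(H) = z(0.950) = 1.6449
z(FA) = z(0.258) = -0.6495
d' = z(H) − z(FA) = 1.6449 − (-0.6495) = 2.2944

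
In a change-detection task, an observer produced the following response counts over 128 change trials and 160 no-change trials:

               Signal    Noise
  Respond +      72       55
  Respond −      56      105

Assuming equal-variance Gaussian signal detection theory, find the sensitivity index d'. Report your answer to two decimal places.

H = 72/128 = 0.5625
FA = 55/160 = 0.3438
z(H) = 0.1573
z(FA) = -0.4021
d' = z(H) − z(FA) = 0.1573 − (-0.4021) = 0.5594

d' = 0.56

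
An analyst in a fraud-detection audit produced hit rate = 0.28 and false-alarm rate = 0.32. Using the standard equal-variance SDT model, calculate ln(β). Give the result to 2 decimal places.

Φ⁻¹(0.28) = -0.583, Φ⁻¹(0.32) = -0.468
ln β = −½·[z(H)² − z(FA)²] = −0.5 × (0.340 − 0.219) = -0.0605

ln β = -0.06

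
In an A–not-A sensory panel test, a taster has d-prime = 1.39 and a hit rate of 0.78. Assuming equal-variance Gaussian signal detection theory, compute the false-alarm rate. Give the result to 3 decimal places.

z(hit rate) = z(0.78) = 0.7722
z(FA) = z(H) − d' = 0.7722 − 1.39 = -0.6178
false-alarm rate = Φ(-0.6178) = 0.2684

false-alarm rate = 0.268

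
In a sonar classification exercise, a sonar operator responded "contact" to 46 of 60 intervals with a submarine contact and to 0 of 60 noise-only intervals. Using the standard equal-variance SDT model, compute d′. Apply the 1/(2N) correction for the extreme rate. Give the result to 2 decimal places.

d′ = 3.12

The false-alarm rate is 0/60 = 0, so apply the 1/(2N) correction: FA → 1/(2·60) = 0.00833.
z(H) = z(0.76667) = 0.728
z(FA) = z(0.00833) = -2.394
d' = 0.728 − (-2.394) = 3.122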